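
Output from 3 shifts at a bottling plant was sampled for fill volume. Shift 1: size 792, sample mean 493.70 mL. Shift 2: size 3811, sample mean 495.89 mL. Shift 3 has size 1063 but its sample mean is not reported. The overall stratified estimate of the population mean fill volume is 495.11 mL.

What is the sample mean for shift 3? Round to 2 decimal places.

N = 792 + 3811 + 1063 = 5666.
Overall total = μ·N = 495.11·5666 = 2805293.26.
Subtract the known strata: 792·493.70 + 3811·495.89 = 2280847.19.
Remaining total for shift 3: 2805293.26 − 2280847.19 = 524446.07.
Divide by its size: 524446.07 / 1063 = 493.3641... → 493.36.

493.36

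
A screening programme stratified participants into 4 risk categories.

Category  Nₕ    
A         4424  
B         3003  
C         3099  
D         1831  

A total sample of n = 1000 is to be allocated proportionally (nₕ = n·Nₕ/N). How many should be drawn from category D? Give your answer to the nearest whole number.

148

N = 4424 + 3003 + 3099 + 1831 = 12357.
n_D = 1000·1831/12357 = 148.175... → 148.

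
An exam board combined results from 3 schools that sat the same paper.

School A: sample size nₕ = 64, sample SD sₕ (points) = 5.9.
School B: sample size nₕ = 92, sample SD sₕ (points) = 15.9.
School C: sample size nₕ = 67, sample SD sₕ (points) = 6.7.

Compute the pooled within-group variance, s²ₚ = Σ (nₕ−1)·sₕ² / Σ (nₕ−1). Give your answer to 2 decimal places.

Degrees of freedom: 63 + 91 + 66 = 220.
Σ(nₕ−1)sₕ² = 63·34.81 + 91·252.81 + 66·44.89 = 28161.48.
s²ₚ = 28161.48 / 220 = 128.0067... → 128.01.

128.01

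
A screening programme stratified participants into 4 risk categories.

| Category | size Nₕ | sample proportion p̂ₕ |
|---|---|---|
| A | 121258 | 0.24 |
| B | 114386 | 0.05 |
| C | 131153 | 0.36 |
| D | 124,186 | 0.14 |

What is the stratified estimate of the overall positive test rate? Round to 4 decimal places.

0.2025

N = 121258 + 114386 + 131153 + 124186 = 490983.
Overall proportion = Σ (Nₕ/N)·p̂ₕ.
Σ Nₕp̂ₕ = 29101.92 + 5719.3 + 47215.08 + 17386.04 = 99422.34.
99422.34 / 490983 = 0.202497... → 0.2025.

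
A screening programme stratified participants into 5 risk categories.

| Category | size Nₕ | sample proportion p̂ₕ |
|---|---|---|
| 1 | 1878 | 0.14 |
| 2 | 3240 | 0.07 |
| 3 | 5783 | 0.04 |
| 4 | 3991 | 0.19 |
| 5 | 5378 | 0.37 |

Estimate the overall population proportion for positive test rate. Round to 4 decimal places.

Wₕ = Nₕ/N with N = 20270: 0.0926, 0.1598, 0.2853, 0.1969, 0.2653.
p̂_st = 0.0926·0.14 + 0.1598·0.07 + 0.2853·0.04 + 0.1969·0.19 + 0.2653·0.37 ≈ 0.171149... → 0.1711.

0.1711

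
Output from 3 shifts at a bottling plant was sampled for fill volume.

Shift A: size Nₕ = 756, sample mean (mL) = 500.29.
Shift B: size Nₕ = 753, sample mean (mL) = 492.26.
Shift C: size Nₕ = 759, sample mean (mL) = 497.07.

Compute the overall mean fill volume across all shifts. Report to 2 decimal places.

x̄_st = (Σ Nₕx̄ₕ) / (Σ Nₕ) = (756·500.29 + 753·492.26 + 759·497.07) / 2268
= 1126167.15 / 2268 = 496.5464... → 496.55.

496.55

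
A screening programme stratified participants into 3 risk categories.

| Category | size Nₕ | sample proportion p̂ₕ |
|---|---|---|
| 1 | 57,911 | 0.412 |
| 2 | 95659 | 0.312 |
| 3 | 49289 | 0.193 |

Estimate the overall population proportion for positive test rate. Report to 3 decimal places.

Wₕ = Nₕ/N with N = 202859: 0.2855, 0.4716, 0.2430.
p̂_st = 0.2855·0.412 + 0.4716·0.312 + 0.2430·0.193 ≈ 0.31163... → 0.312.

0.312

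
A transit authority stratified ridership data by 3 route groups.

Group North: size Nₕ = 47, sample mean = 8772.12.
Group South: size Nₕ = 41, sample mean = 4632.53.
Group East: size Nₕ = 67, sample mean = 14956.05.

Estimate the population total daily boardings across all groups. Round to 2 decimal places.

1604278.72

North: 47·8772.12 = 412289.64
South: 41·4632.53 = 189933.73
East: 67·14956.05 = 1002055.35
τ̂ = Σ Nₕx̄ₕ = 1604278.72.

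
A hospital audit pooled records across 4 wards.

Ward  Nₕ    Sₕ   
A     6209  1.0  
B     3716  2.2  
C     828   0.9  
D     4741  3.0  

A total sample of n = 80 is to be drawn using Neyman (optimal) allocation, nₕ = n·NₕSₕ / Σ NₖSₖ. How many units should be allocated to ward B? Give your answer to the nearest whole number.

22

A: NₕSₕ = 6209·1.0 = 6209
B: NₕSₕ = 3716·2.2 = 8175.2
C: NₕSₕ = 828·0.9 = 745.2
D: NₕSₕ = 4741·3.0 = 14223
Σ NₕSₕ = 29352.4.
n_B = 80·8175.2/29352.4 = 22.282... → 22.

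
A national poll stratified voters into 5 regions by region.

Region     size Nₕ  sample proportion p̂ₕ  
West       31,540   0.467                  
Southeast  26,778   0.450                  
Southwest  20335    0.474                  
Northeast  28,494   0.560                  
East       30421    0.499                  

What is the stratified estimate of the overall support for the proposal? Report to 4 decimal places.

N = 31540 + 26778 + 20335 + 28494 + 30421 = 137568.
Overall proportion = Σ (Nₕ/N)·p̂ₕ.
Σ Nₕp̂ₕ = 14729.18 + 12050.1 + 9638.79 + 15956.64 + 15180.079 = 67554.789.
67554.789 / 137568 = 0.491065... → 0.4911.

0.4911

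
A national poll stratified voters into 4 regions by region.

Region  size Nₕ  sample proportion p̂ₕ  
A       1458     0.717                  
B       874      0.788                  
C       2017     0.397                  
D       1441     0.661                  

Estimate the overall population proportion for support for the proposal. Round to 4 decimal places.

N = 1458 + 874 + 2017 + 1441 = 5790.
Overall proportion = Σ (Nₕ/N)·p̂ₕ.
Σ Nₕp̂ₕ = 1045.386 + 688.712 + 800.749 + 952.501 = 3487.348.
3487.348 / 5790 = 0.602305... → 0.6023.

0.6023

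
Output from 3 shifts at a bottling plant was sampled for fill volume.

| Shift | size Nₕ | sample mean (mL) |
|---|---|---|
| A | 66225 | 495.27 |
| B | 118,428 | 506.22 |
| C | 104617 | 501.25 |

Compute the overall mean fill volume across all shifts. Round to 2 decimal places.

N = 289270; weights Wₕ = Nₕ/N = (0.2289, 0.4094, 0.3617).
x̄_st = Σ Wₕ·x̄ₕ = 0.2289·495.27 + 0.4094·506.22 + 0.3617·501.25 ≈ 501.9157...
→ 501.92.

501.92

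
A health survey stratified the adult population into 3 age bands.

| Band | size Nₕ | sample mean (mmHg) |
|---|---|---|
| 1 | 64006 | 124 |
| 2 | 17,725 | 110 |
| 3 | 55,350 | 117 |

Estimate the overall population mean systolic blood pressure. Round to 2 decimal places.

119.36

N = 137081; weights Wₕ = Nₕ/N = (0.4669, 0.1293, 0.4038).
x̄_st = Σ Wₕ·x̄ₕ = 0.4669·124 + 0.1293·110 + 0.4038·117 ≈ 119.3633...
→ 119.36.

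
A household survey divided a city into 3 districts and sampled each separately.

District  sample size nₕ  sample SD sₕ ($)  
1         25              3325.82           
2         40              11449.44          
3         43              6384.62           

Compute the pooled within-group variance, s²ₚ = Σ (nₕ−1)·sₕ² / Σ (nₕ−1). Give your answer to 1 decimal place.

67524046.8

1: (25−1)·3325.82² = 24·11061078.6724 = 265465888.1376
2: (40−1)·11449.44² = 39·131089676.3136 = 5112497376.2304
3: (43−1)·6384.62² = 42·40763372.5444 = 1712061646.8648
Numerator = 7090024911.2328; denominator = Σ(nₕ−1) = 105.
s²ₚ = 7090024911.2328/105 = 67524046.774... → 67524046.8.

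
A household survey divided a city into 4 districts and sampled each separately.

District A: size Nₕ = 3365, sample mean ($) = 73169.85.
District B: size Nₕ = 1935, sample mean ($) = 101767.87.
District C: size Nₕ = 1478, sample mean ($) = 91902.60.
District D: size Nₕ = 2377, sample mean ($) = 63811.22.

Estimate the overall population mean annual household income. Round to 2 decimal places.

79808.70

x̄_st = (Σ Nₕx̄ₕ) / (Σ Nₕ) = (3365·73169.85 + 1935·101767.87 + 1478·91902.60 + 2377·63811.22) / 9155
= 730648686.44 / 9155 = 79808.7041... → 79808.70.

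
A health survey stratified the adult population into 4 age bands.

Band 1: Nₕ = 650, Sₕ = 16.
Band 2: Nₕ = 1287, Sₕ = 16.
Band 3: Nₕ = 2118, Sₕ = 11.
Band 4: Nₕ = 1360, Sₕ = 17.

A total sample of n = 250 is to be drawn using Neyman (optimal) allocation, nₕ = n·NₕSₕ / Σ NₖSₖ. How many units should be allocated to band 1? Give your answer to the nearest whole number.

34

1: NₕSₕ = 650·16 = 10400
2: NₕSₕ = 1287·16 = 20592
3: NₕSₕ = 2118·11 = 23298
4: NₕSₕ = 1360·17 = 23120
Σ NₕSₕ = 77410.
n_1 = 250·10400/77410 = 33.587... → 34.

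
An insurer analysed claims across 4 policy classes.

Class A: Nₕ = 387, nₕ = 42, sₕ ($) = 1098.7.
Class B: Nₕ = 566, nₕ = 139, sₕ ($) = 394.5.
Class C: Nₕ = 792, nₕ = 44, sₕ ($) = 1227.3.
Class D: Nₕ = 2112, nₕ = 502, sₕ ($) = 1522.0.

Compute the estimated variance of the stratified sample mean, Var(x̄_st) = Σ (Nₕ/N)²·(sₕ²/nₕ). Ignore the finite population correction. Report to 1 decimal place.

N = 3857; Wₕ = Nₕ/N.
class A: (387/3857)²·1098.7²/42 = 289.3554
class B: (566/3857)²·394.5²/139 = 24.1109
class C: (792/3857)²·1227.3²/44 = 1443.4438
class D: (2112/3857)²·1522.0²/502 = 1383.6114
Sum = 3140.5215 → 3140.5.

3140.5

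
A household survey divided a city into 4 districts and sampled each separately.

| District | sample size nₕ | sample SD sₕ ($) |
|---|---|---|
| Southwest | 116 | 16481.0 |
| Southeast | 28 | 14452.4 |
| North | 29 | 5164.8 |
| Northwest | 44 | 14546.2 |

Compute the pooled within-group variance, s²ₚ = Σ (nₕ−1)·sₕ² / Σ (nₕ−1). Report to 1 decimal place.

Degrees of freedom: 115 + 27 + 28 + 43 = 213.
Σ(nₕ−1)sₕ² = 115·271623361 + 27·208871865.76 + 28·26675159.04 + 43·211591934.44 = 46721584524.56.
s²ₚ = 46721584524.56 / 213 = 219350162.087... → 219350162.1.

219350162.1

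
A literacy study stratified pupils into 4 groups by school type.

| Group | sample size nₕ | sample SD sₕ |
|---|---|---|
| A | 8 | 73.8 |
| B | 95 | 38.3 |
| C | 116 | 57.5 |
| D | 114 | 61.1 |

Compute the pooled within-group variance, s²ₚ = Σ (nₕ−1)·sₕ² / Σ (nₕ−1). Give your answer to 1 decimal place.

2972.9

Degrees of freedom: 7 + 94 + 115 + 113 = 329.
Σ(nₕ−1)sₕ² = 7·5446.44 + 94·1466.89 + 115·3306.25 + 113·3733.21 = 978084.22.
s²ₚ = 978084.22 / 329 = 2972.900... → 2972.9.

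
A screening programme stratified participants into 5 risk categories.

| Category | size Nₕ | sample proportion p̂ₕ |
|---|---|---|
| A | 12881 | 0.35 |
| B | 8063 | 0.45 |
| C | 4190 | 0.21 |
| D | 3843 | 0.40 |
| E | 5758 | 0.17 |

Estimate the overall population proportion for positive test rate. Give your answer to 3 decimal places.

Wₕ = Nₕ/N with N = 34735: 0.3708, 0.2321, 0.1206, 0.1106, 0.1658.
p̂_st = 0.3708·0.35 + 0.2321·0.45 + 0.1206·0.21 + 0.1106·0.40 + 0.1658·0.17 ≈ 0.33202... → 0.332.

0.332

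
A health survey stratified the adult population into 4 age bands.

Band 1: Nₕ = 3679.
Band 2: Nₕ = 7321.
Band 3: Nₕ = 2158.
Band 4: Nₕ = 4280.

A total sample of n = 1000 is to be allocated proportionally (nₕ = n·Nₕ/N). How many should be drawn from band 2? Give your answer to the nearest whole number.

420

Share of band 2 = 7321/17438 = 0.41983.
Allocate 1000 × 0.41983 = 419.830... → 420.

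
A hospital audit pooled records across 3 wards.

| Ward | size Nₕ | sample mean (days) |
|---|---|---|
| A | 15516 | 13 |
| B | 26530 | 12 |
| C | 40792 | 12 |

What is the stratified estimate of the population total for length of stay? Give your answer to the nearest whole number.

1009572

Population total = Σ Nₕ·x̄ₕ (each stratum's size times its mean).
15516·13 + 26530·12 + 40792·12 = 201708 + 318360 + 489504 = 1009572.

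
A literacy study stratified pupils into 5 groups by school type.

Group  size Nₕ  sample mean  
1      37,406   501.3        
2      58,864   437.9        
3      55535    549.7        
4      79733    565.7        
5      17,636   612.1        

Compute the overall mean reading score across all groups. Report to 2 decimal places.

N = 249174; weights Wₕ = Nₕ/N = (0.1501, 0.2362, 0.2229, 0.3200, 0.0708).
x̄_st = Σ Wₕ·x̄ₕ = 0.1501·501.3 + 0.2362·437.9 + 0.2229·549.7 + 0.3200·565.7 + 0.0708·612.1 ≈ 525.5593...
→ 525.56.

525.56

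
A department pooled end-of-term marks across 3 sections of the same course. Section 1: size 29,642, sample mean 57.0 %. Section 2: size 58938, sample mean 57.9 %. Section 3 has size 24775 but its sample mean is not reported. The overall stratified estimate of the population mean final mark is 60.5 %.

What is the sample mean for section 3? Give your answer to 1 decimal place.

70.9

Σ Nₕx̄ₕ = N·μ, so 24775·x̄_3 = 113355·60.5 − (29642·57.0 + 58938·57.9).
= 6857977.5 − 5102104.2 = 1755873.3.
x̄_3 = 1755873.3 / 24775 = 70.873... → 70.9.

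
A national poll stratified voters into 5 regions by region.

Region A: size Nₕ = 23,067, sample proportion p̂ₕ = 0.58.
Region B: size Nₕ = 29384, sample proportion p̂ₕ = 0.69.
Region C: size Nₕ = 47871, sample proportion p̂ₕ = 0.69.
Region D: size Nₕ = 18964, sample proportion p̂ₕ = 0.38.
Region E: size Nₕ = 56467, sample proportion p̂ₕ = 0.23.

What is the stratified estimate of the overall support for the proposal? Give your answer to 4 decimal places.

Wₕ = Nₕ/N with N = 175753: 0.1312, 0.1672, 0.2724, 0.1079, 0.3213.
p̂_st = 0.1312·0.58 + 0.1672·0.69 + 0.2724·0.69 + 0.1079·0.38 + 0.3213·0.23 ≈ 0.494322... → 0.4943.

0.4943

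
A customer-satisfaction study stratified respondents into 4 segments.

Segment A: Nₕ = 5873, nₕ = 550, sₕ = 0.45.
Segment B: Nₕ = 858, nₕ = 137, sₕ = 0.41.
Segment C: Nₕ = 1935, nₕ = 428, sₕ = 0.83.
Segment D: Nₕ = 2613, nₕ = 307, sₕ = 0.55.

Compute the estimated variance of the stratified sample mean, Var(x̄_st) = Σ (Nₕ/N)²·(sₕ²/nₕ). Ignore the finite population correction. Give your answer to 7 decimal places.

N = 11279. Term for each stratum: Wₕ²sₕ²/nₕ.
Var(x̄_st) = 0.0000998254 + 0.0000071004 + 0.0000473732 + 0.0000528840 = 0.0002071831 → 0.0002072.

0.0002072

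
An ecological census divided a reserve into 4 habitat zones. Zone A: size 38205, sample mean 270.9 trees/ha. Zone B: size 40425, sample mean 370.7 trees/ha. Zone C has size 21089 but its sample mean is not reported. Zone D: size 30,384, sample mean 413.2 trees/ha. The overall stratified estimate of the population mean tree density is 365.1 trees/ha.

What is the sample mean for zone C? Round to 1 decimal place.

455.7

N = 38205 + 40425 + 21089 + 30384 = 130103.
Overall total = μ·N = 365.1·130103 = 47500605.3.
Subtract the known strata: 38205·270.9 + 40425·370.7 + 30384·413.2 = 37889950.8.
Remaining total for zone C: 47500605.3 − 37889950.8 = 9610654.5.
Divide by its size: 9610654.5 / 21089 = 455.719... → 455.7.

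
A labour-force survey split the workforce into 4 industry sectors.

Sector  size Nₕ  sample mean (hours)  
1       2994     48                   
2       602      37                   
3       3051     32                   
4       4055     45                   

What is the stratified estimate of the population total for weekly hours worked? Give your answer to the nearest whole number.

446093

Population total = Σ Nₕ·x̄ₕ (each stratum's size times its mean).
2994·48 + 602·37 + 3051·32 + 4055·45 = 143712 + 22274 + 97632 + 182475 = 446093.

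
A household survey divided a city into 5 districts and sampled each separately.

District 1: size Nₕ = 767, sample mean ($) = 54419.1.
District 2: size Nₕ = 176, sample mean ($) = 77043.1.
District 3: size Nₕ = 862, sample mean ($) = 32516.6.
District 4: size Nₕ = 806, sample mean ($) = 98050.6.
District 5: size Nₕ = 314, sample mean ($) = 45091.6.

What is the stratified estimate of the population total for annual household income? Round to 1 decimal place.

176515890.5

1: 767·54419.1 = 41739449.7
2: 176·77043.1 = 13559585.6
3: 862·32516.6 = 28029309.2
4: 806·98050.6 = 79028783.6
5: 314·45091.6 = 14158762.4
τ̂ = Σ Nₕx̄ₕ = 176515890.5.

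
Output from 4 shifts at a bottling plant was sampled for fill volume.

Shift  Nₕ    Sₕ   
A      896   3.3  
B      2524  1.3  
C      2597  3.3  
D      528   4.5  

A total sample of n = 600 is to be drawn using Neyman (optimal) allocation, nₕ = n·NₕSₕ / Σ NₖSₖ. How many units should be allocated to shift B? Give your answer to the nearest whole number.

Σ NₕSₕ = 896·3.3 + 2524·1.3 + 2597·3.3 + 528·4.5 = 17184.1.
Share for B: 3281.2/17184.1 = 0.19094.
n_B = 600 × 0.19094 = 114.566... → 115.

115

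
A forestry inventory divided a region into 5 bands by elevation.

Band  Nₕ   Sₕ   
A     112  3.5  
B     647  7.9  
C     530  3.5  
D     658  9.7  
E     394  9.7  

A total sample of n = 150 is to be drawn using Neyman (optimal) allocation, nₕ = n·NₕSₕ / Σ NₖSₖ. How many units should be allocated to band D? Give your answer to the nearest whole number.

55

Σ NₕSₕ = 112·3.5 + 647·7.9 + 530·3.5 + 658·9.7 + 394·9.7 = 17562.7.
Share for D: 6382.6/17562.7 = 0.36342.
n_D = 150 × 0.36342 = 54.513... → 55.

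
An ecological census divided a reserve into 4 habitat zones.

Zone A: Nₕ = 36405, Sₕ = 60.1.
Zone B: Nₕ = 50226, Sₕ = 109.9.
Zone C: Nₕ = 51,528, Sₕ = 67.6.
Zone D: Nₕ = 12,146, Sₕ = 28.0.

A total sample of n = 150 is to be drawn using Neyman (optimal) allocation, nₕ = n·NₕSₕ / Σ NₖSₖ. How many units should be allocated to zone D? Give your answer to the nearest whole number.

A: NₕSₕ = 36405·60.1 = 2187940.5
B: NₕSₕ = 50226·109.9 = 5519837.4
C: NₕSₕ = 51528·67.6 = 3483292.8
D: NₕSₕ = 12146·28.0 = 340088
Σ NₕSₕ = 11531158.7.
n_D = 150·340088/11531158.7 = 4.424... → 4.

4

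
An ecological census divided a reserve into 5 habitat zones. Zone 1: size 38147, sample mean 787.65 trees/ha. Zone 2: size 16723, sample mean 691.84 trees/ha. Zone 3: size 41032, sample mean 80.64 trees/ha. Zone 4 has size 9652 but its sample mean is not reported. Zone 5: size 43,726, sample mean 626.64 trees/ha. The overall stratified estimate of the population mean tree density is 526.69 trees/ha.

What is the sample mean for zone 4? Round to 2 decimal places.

652.60

N = 38147 + 16723 + 41032 + 9652 + 43726 = 149280.
Overall total = μ·N = 526.69·149280 = 78624283.2.
Subtract the known strata: 38147·787.65 + 16723·691.84 + 41032·80.64 + 43726·626.64 = 72325405.99.
Remaining total for zone 4: 78624283.2 − 72325405.99 = 6298877.21.
Divide by its size: 6298877.21 / 9652 = 652.5981... → 652.60.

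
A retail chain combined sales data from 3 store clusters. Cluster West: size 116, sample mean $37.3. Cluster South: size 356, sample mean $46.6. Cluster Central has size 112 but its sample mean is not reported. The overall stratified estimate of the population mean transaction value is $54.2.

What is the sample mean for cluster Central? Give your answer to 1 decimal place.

95.9

Σ Nₕx̄ₕ = N·μ, so 112·x̄_Central = 584·54.2 − (116·37.3 + 356·46.6).
= 31652.8 − 20916.4 = 10736.4.
x̄_Central = 10736.4 / 112 = 95.861... → 95.9.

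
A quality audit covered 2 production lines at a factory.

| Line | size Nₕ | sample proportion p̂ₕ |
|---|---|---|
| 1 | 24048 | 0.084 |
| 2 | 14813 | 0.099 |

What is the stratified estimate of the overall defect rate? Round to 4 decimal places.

Wₕ = Nₕ/N with N = 38861: 0.6188, 0.3812.
p̂_st = 0.6188·0.084 + 0.3812·0.099 ≈ 0.089718... → 0.0897.

0.0897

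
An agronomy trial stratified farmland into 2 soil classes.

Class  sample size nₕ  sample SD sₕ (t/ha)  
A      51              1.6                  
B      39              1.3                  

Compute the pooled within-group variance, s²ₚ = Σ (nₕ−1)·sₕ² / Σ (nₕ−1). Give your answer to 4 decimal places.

Degrees of freedom: 50 + 38 = 88.
Σ(nₕ−1)sₕ² = 50·2.56 + 38·1.69 = 192.22.
s²ₚ = 192.22 / 88 = 2.184318... → 2.1843.

2.1843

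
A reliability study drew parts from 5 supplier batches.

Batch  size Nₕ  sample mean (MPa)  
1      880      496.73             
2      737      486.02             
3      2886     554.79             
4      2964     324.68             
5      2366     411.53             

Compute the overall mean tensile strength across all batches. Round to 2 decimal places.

440.61

x̄_st = (Σ Nₕx̄ₕ) / (Σ Nₕ) = (880·496.73 + 737·486.02 + 2886·554.79 + 2964·324.68 + 2366·411.53) / 9833
= 4332474.58 / 9833 = 440.6056... → 440.61.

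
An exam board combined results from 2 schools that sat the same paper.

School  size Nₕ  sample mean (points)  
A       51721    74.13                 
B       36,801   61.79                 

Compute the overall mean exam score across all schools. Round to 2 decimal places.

x̄_st = (Σ Nₕx̄ₕ) / (Σ Nₕ) = (51721·74.13 + 36801·61.79) / 88522
= 6108011.52 / 88522 = 68.9999... → 69.00.

69.00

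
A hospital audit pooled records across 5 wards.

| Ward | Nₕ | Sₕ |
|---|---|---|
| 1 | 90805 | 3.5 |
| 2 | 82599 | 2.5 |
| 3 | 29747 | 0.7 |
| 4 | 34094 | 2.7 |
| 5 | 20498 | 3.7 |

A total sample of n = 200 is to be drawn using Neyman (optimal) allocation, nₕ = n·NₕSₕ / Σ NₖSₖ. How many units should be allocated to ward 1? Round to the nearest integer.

1: NₕSₕ = 90805·3.5 = 317817.5
2: NₕSₕ = 82599·2.5 = 206497.5
3: NₕSₕ = 29747·0.7 = 20822.9
4: NₕSₕ = 34094·2.7 = 92053.8
5: NₕSₕ = 20498·3.7 = 75842.6
Σ NₕSₕ = 713034.3.
n_1 = 200·317817.5/713034.3 = 89.145... → 89.

89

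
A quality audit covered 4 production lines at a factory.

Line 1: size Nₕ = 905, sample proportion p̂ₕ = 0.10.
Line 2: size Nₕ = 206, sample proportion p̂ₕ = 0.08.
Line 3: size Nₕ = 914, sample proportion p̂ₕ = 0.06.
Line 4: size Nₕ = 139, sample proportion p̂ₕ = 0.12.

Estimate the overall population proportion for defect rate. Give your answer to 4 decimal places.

Wₕ = Nₕ/N with N = 2164: 0.4182, 0.0952, 0.4224, 0.0642.
p̂_st = 0.4182·0.10 + 0.0952·0.08 + 0.4224·0.06 + 0.0642·0.12 ≈ 0.082486... → 0.0825.

0.0825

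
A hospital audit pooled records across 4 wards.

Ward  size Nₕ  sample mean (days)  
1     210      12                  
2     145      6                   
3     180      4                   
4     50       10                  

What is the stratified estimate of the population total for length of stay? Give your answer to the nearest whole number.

4610

1: 210·12 = 2520
2: 145·6 = 870
3: 180·4 = 720
4: 50·10 = 500
τ̂ = Σ Nₕx̄ₕ = 4610.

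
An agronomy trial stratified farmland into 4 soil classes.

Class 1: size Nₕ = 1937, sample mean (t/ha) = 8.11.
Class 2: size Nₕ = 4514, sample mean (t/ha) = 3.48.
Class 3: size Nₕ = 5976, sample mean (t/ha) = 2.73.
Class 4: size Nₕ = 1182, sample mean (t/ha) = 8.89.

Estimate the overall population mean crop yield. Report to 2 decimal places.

4.28

N = 13609; weights Wₕ = Nₕ/N = (0.1423, 0.3317, 0.4391, 0.0869).
x̄_st = Σ Wₕ·x̄ₕ = 0.1423·8.11 + 0.3317·3.48 + 0.4391·2.73 + 0.0869·8.89 ≈ 4.2795...
→ 4.28.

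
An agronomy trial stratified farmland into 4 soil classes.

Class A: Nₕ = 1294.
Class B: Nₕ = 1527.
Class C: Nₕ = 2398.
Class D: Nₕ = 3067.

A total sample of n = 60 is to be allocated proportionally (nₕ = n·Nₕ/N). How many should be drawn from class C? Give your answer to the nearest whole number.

N = 1294 + 1527 + 2398 + 3067 = 8286.
n_C = 60·2398/8286 = 17.364... → 17.

17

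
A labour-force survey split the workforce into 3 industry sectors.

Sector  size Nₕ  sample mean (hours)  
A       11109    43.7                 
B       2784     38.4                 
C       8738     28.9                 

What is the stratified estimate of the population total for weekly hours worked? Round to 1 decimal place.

844897.1

Estimate total by summing Nₕ·x̄ₕ over strata.
11109·43.7 + 2784·38.4 + 8738·28.9 = 485463.3 + 106905.6 + 252528.2 = 844897.1.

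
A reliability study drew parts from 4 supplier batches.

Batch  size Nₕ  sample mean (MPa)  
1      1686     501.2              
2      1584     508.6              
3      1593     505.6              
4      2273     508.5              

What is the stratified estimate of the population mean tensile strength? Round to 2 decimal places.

506.15

N = 7136; weights Wₕ = Nₕ/N = (0.2363, 0.2220, 0.2232, 0.3185).
x̄_st = Σ Wₕ·x̄ₕ = 0.2363·501.2 + 0.2220·508.6 + 0.2232·505.6 + 0.3185·508.5 ≈ 506.1501...
→ 506.15.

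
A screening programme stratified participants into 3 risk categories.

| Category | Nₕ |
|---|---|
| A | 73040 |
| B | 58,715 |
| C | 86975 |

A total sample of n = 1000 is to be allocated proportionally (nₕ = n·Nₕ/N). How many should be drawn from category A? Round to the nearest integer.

334

Share of category A = 73040/218730 = 0.33393.
Allocate 1000 × 0.33393 = 333.928... → 334.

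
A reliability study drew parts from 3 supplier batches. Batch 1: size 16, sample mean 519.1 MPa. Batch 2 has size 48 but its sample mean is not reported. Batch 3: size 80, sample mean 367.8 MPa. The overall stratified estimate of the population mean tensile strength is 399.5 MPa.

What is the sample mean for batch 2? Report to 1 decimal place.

412.5

N = 16 + 48 + 80 = 144.
Overall total = μ·N = 399.5·144 = 57528.
Subtract the known strata: 16·519.1 + 80·367.8 = 37729.6.
Remaining total for batch 2: 57528 − 37729.6 = 19798.4.
Divide by its size: 19798.4 / 48 = 412.467... → 412.5.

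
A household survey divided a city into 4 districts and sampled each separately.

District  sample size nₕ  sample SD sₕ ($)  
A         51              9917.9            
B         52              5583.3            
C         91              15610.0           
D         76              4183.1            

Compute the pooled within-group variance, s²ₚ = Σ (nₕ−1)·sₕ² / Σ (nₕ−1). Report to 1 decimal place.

111845622.6

A: (51−1)·9917.9² = 50·98364740.41 = 4918237020.5
B: (52−1)·5583.3² = 51·31173238.89 = 1589835183.39
C: (91−1)·15610.0² = 90·243672100 = 21930489000
D: (76−1)·4183.1² = 75·17498325.61 = 1312374420.75
Numerator = 29750935624.64; denominator = Σ(nₕ−1) = 266.
s²ₚ = 29750935624.64/266 = 111845622.649... → 111845622.6.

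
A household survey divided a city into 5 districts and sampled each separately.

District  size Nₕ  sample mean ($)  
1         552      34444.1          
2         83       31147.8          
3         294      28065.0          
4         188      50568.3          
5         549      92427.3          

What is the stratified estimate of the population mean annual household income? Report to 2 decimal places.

x̄_st = (Σ Nₕx̄ₕ) / (Σ Nₕ) = (552·34444.1 + 83·31147.8 + 294·28065.0 + 188·50568.3 + 549·92427.3) / 1666
= 90098948.7 / 1666 = 54081.0016... → 54081.00.

54081.00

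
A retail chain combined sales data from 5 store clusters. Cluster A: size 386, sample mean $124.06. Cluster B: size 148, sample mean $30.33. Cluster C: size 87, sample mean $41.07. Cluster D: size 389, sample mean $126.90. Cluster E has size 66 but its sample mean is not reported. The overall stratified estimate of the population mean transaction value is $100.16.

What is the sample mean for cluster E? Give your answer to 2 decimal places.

Σ Nₕx̄ₕ = N·μ, so 66·x̄_E = 1076·100.16 − (386·124.06 + 148·30.33 + 87·41.07 + 389·126.90).
= 107772.16 − 105313.19 = 2458.97.
x̄_E = 2458.97 / 66 = 37.2571... → 37.26.

37.26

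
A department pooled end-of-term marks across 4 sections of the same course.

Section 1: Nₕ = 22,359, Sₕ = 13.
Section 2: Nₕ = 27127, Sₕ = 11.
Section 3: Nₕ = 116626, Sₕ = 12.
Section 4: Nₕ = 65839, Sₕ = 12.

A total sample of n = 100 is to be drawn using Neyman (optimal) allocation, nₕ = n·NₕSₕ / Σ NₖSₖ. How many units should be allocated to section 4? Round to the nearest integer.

28

Σ NₕSₕ = 22359·13 + 27127·11 + 116626·12 + 65839·12 = 2778644.
Share for 4: 790068/2778644 = 0.28434.
n_4 = 100 × 0.28434 = 28.434... → 28.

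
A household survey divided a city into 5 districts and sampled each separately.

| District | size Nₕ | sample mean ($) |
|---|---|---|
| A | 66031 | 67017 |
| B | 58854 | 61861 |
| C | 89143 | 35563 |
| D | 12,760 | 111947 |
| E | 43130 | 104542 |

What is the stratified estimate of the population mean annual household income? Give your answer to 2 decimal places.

63624.88

N = 269918; weights Wₕ = Nₕ/N = (0.2446, 0.2180, 0.3303, 0.0473, 0.1598).
x̄_st = Σ Wₕ·x̄ₕ = 0.2446·67017 + 0.2180·61861 + 0.3303·35563 + 0.0473·111947 + 0.1598·104542 ≈ 63624.8769...
→ 63624.88.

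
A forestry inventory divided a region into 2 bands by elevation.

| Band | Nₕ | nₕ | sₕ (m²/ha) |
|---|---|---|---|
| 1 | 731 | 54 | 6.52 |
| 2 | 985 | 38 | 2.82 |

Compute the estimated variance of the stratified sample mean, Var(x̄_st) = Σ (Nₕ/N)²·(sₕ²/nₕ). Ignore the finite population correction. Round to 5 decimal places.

0.21181

N = 1716; Wₕ = Nₕ/N.
band 1: (731/1716)²·6.52²/54 = 0.14285703
band 2: (985/1716)²·2.82²/38 = 0.06895290
Sum = 0.21180993 → 0.21181.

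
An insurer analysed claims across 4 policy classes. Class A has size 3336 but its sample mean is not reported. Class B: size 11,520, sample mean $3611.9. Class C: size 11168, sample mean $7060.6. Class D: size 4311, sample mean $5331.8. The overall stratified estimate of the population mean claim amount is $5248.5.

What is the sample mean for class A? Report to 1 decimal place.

N = 3336 + 11520 + 11168 + 4311 = 30335.
Overall total = μ·N = 5248.5·30335 = 159213247.5.
Subtract the known strata: 11520·3611.9 + 11168·7060.6 + 4311·5331.8 = 143447258.6.
Remaining total for class A: 159213247.5 − 143447258.6 = 15765988.9.
Divide by its size: 15765988.9 / 3336 = 4726.016... → 4726.0.

4726.0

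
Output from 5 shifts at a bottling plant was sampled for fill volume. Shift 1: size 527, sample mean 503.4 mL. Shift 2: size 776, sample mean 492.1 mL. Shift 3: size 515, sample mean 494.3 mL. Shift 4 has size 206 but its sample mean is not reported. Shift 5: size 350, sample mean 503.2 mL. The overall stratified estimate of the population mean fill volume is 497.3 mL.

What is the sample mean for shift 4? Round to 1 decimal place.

N = 527 + 776 + 515 + 206 + 350 = 2374.
Overall total = μ·N = 497.3·2374 = 1180590.2.
Subtract the known strata: 527·503.4 + 776·492.1 + 515·494.3 + 350·503.2 = 1077845.9.
Remaining total for shift 4: 1180590.2 − 1077845.9 = 102744.3.
Divide by its size: 102744.3 / 206 = 498.759... → 498.8.

498.8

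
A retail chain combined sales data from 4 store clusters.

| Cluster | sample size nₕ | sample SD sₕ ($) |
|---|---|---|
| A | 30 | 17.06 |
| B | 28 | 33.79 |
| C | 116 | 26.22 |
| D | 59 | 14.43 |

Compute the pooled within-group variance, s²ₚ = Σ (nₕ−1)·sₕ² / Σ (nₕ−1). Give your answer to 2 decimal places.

569.46

Degrees of freedom: 29 + 27 + 115 + 58 = 229.
Σ(nₕ−1)sₕ² = 29·291.0436 + 27·1141.7641 + 115·687.4884 + 58·208.2249 = 130406.1053.
s²ₚ = 130406.1053 / 229 = 569.4590... → 569.46.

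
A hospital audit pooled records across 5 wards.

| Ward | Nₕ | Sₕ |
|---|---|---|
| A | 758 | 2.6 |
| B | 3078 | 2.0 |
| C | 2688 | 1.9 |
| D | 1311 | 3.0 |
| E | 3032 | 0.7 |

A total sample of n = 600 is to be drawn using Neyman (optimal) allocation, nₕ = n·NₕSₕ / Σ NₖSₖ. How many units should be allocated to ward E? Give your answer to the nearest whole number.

66

Σ NₕSₕ = 758·2.6 + 3078·2.0 + 2688·1.9 + 1311·3.0 + 3032·0.7 = 19289.4.
Share for E: 2122.4/19289.4 = 0.11003.
n_E = 600 × 0.11003 = 66.018... → 66.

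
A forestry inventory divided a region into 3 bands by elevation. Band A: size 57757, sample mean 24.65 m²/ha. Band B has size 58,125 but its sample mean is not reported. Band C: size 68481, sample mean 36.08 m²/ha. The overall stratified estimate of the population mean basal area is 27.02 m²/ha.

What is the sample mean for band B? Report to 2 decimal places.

18.70

N = 57757 + 58125 + 68481 = 184363.
Overall total = μ·N = 27.02·184363 = 4981488.26.
Subtract the known strata: 57757·24.65 + 68481·36.08 = 3894504.53.
Remaining total for band B: 4981488.26 − 3894504.53 = 1086983.73.
Divide by its size: 1086983.73 / 58125 = 18.7008... → 18.70.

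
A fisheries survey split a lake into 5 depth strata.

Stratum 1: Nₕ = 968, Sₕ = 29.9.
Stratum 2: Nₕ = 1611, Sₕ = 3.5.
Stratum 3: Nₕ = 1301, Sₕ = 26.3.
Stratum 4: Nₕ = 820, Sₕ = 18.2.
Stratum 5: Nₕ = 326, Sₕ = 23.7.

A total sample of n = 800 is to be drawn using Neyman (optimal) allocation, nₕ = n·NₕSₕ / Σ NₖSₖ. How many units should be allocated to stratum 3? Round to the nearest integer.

299

Σ NₕSₕ = 968·29.9 + 1611·3.5 + 1301·26.3 + 820·18.2 + 326·23.7 = 91448.2.
Share for 3: 34216.3/91448.2 = 0.37416.
n_3 = 800 × 0.37416 = 299.328... → 299.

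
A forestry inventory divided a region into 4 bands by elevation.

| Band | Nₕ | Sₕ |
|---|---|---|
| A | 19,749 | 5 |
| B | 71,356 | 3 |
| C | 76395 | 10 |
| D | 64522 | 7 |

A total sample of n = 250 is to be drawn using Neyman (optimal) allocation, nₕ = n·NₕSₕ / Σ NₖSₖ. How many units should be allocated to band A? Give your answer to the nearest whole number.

16

A: NₕSₕ = 19749·5 = 98745
B: NₕSₕ = 71356·3 = 214068
C: NₕSₕ = 76395·10 = 763950
D: NₕSₕ = 64522·7 = 451654
Σ NₕSₕ = 1528417.
n_A = 250·98745/1528417 = 16.152... → 16.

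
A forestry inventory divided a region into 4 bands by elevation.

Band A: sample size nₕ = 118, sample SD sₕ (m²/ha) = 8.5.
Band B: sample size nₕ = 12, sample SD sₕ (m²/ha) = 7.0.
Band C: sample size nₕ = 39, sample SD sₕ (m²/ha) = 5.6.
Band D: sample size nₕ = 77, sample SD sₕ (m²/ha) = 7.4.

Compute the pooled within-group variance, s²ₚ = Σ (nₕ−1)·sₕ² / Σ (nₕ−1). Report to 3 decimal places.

Degrees of freedom: 117 + 11 + 38 + 76 = 242.
Σ(nₕ−1)sₕ² = 117·72.25 + 11·49 + 38·31.36 + 76·54.76 = 14345.69.
s²ₚ = 14345.69 / 242 = 59.27971... → 59.280.

59.280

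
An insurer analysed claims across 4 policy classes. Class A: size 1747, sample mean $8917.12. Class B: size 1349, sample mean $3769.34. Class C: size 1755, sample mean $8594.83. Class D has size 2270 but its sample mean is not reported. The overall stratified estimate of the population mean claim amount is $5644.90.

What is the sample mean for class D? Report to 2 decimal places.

1960.51

Σ Nₕx̄ₕ = N·μ, so 2270·x̄_D = 7121·5644.90 − (1747·8917.12 + 1349·3769.34 + 1755·8594.83).
= 40197332.9 − 35746974.95 = 4450357.95.
x̄_D = 4450357.95 / 2270 = 1960.5101... → 1960.51.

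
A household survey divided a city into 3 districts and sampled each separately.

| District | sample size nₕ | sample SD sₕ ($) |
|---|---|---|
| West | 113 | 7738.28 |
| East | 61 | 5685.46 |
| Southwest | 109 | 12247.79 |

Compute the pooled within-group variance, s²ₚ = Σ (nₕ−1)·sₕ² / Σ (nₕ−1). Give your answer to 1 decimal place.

West: (113−1)·7738.28² = 112·59880977.3584 = 6706669464.1408
East: (61−1)·5685.46² = 60·32324455.4116 = 1939467324.696
Southwest: (109−1)·12247.79² = 108·150008359.8841 = 16200902867.4828
Numerator = 24847039656.3196; denominator = Σ(nₕ−1) = 280.
s²ₚ = 24847039656.3196/280 = 88739427.344... → 88739427.3.

88739427.3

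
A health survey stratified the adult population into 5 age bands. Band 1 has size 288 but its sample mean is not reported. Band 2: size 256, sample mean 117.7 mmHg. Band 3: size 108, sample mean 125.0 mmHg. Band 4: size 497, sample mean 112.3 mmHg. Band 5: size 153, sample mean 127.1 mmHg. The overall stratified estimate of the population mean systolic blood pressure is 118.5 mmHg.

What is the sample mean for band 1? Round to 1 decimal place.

122.9

N = 288 + 256 + 108 + 497 + 153 = 1302.
Overall total = μ·N = 118.5·1302 = 154287.
Subtract the known strata: 256·117.7 + 108·125.0 + 497·112.3 + 153·127.1 = 118890.6.
Remaining total for band 1: 154287 − 118890.6 = 35396.4.
Divide by its size: 35396.4 / 288 = 122.904... → 122.9.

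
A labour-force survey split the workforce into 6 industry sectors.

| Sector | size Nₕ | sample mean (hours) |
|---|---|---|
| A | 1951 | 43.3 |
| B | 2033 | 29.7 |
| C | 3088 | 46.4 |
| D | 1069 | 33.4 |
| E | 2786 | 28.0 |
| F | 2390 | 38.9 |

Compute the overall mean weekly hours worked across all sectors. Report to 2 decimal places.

37.16

N = 1951 + 2033 + 3088 + 1069 + 2786 + 2390 = 13317.
Weight each subgroup mean by Nₕ/N and sum.
Σ Nₕx̄ₕ = 1951·43.3 + 2033·29.7 + 3088·46.4 + 1069·33.4 + 2786·28.0 + 2390·38.9 = 84478.3 + 60380.1 + 143283.2 + 35704.6 + 78008 + 92971 = 494825.2.
Divide by N: 494825.2 / 13317 = 37.1574... → 37.16.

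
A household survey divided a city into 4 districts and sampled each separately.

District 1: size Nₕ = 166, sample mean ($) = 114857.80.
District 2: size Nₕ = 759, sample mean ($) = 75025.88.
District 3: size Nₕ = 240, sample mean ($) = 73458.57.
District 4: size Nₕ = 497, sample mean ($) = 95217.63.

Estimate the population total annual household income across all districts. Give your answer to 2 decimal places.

140964256.63

Estimate total by summing Nₕ·x̄ₕ over strata.
166·114857.80 + 759·75025.88 + 240·73458.57 + 497·95217.63 = 19066394.8 + 56944642.92 + 17630056.8 + 47323162.11 = 140964256.63.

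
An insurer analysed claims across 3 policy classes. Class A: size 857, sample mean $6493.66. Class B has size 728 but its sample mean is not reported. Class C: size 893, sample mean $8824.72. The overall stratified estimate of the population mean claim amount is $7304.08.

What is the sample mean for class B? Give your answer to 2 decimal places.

6392.81

N = 857 + 728 + 893 = 2478.
Overall total = μ·N = 7304.08·2478 = 18099510.24.
Subtract the known strata: 857·6493.66 + 893·8824.72 = 13445541.58.
Remaining total for class B: 18099510.24 − 13445541.58 = 4653968.66.
Divide by its size: 4653968.66 / 728 = 6392.8141... → 6392.81.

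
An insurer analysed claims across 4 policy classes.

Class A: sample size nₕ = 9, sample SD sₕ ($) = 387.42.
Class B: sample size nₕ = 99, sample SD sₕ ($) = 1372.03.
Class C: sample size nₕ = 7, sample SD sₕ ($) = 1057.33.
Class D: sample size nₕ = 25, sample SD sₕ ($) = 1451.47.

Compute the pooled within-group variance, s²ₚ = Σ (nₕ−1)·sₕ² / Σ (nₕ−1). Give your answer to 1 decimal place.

A: (9−1)·387.42² = 8·150094.2564 = 1200754.0512
B: (99−1)·1372.03² = 98·1882466.3209 = 184481699.4482
C: (7−1)·1057.33² = 6·1117946.7289 = 6707680.3734
D: (25−1)·1451.47² = 24·2106765.1609 = 50562363.8616
Numerator = 242952497.7344; denominator = Σ(nₕ−1) = 136.
s²ₚ = 242952497.7344/136 = 1786415.425... → 1786415.4.

1786415.4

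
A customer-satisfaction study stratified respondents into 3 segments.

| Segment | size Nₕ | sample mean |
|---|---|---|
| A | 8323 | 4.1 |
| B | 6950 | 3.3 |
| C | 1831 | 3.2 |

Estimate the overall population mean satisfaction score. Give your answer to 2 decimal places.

x̄_st = (Σ Nₕx̄ₕ) / (Σ Nₕ) = (8323·4.1 + 6950·3.3 + 1831·3.2) / 17104
= 62918.5 / 17104 = 3.6786... → 3.68.

3.68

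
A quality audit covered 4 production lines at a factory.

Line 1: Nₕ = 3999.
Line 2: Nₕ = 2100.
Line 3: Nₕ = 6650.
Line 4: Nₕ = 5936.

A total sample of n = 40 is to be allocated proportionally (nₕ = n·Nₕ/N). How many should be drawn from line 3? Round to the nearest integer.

N = 3999 + 2100 + 6650 + 5936 = 18685.
n_3 = 40·6650/18685 = 14.236... → 14.

14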